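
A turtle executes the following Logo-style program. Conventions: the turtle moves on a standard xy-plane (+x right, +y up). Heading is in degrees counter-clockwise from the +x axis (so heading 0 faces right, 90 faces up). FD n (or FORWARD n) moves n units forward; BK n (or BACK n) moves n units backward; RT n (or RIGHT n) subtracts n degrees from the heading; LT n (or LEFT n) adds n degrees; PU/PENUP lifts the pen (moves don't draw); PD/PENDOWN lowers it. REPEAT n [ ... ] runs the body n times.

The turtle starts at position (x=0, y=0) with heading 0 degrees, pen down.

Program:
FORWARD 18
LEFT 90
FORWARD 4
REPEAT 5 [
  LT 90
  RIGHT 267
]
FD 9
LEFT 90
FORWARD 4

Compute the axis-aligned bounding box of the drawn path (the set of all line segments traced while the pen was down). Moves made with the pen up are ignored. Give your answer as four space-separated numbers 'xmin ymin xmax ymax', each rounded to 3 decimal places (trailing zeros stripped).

Answer: 0 -4.693 24.193 4

Derivation:
Executing turtle program step by step:
Start: pos=(0,0), heading=0, pen down
FD 18: (0,0) -> (18,0) [heading=0, draw]
LT 90: heading 0 -> 90
FD 4: (18,0) -> (18,4) [heading=90, draw]
REPEAT 5 [
  -- iteration 1/5 --
  LT 90: heading 90 -> 180
  RT 267: heading 180 -> 273
  -- iteration 2/5 --
  LT 90: heading 273 -> 3
  RT 267: heading 3 -> 96
  -- iteration 3/5 --
  LT 90: heading 96 -> 186
  RT 267: heading 186 -> 279
  -- iteration 4/5 --
  LT 90: heading 279 -> 9
  RT 267: heading 9 -> 102
  -- iteration 5/5 --
  LT 90: heading 102 -> 192
  RT 267: heading 192 -> 285
]
FD 9: (18,4) -> (20.329,-4.693) [heading=285, draw]
LT 90: heading 285 -> 15
FD 4: (20.329,-4.693) -> (24.193,-3.658) [heading=15, draw]
Final: pos=(24.193,-3.658), heading=15, 4 segment(s) drawn

Segment endpoints: x in {0, 18, 20.329, 24.193}, y in {-4.693, -3.658, 0, 4}
xmin=0, ymin=-4.693, xmax=24.193, ymax=4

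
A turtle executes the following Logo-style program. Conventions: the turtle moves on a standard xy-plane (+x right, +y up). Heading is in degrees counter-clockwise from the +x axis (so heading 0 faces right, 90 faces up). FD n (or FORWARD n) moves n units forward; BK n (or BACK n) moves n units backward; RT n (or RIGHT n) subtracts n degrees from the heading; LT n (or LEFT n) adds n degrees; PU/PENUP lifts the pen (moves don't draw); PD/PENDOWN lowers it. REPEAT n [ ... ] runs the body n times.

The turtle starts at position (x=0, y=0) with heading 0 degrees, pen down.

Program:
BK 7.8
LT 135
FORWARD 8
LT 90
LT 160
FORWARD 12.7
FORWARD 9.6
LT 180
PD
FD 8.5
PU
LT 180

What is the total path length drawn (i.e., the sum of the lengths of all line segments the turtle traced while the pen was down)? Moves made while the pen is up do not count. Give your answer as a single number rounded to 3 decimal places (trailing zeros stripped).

Answer: 46.6

Derivation:
Executing turtle program step by step:
Start: pos=(0,0), heading=0, pen down
BK 7.8: (0,0) -> (-7.8,0) [heading=0, draw]
LT 135: heading 0 -> 135
FD 8: (-7.8,0) -> (-13.457,5.657) [heading=135, draw]
LT 90: heading 135 -> 225
LT 160: heading 225 -> 25
FD 12.7: (-13.457,5.657) -> (-1.947,11.024) [heading=25, draw]
FD 9.6: (-1.947,11.024) -> (6.754,15.081) [heading=25, draw]
LT 180: heading 25 -> 205
PD: pen down
FD 8.5: (6.754,15.081) -> (-0.95,11.489) [heading=205, draw]
PU: pen up
LT 180: heading 205 -> 25
Final: pos=(-0.95,11.489), heading=25, 5 segment(s) drawn

Segment lengths:
  seg 1: (0,0) -> (-7.8,0), length = 7.8
  seg 2: (-7.8,0) -> (-13.457,5.657), length = 8
  seg 3: (-13.457,5.657) -> (-1.947,11.024), length = 12.7
  seg 4: (-1.947,11.024) -> (6.754,15.081), length = 9.6
  seg 5: (6.754,15.081) -> (-0.95,11.489), length = 8.5
Total = 46.6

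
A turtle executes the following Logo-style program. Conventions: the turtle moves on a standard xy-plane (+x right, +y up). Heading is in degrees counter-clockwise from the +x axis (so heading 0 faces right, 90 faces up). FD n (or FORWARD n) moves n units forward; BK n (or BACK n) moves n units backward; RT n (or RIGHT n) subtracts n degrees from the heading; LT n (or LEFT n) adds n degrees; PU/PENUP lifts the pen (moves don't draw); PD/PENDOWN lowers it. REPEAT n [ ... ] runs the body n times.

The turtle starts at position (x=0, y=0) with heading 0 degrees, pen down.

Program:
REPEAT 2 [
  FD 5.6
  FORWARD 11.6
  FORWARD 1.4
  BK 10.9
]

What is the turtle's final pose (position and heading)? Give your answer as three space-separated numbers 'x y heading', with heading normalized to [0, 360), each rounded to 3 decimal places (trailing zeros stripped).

Answer: 15.4 0 0

Derivation:
Executing turtle program step by step:
Start: pos=(0,0), heading=0, pen down
REPEAT 2 [
  -- iteration 1/2 --
  FD 5.6: (0,0) -> (5.6,0) [heading=0, draw]
  FD 11.6: (5.6,0) -> (17.2,0) [heading=0, draw]
  FD 1.4: (17.2,0) -> (18.6,0) [heading=0, draw]
  BK 10.9: (18.6,0) -> (7.7,0) [heading=0, draw]
  -- iteration 2/2 --
  FD 5.6: (7.7,0) -> (13.3,0) [heading=0, draw]
  FD 11.6: (13.3,0) -> (24.9,0) [heading=0, draw]
  FD 1.4: (24.9,0) -> (26.3,0) [heading=0, draw]
  BK 10.9: (26.3,0) -> (15.4,0) [heading=0, draw]
]
Final: pos=(15.4,0), heading=0, 8 segment(s) drawn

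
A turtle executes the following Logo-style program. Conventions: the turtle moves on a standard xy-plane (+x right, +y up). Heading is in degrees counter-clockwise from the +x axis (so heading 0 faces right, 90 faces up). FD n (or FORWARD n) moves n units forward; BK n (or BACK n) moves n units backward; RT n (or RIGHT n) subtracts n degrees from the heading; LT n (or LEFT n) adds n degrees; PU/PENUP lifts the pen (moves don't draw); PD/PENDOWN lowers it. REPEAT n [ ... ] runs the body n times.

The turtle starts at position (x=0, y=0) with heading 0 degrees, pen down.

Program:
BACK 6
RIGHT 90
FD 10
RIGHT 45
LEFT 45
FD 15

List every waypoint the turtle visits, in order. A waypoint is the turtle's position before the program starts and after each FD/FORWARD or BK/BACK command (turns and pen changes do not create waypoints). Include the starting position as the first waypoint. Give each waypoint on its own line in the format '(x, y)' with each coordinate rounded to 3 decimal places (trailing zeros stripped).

Executing turtle program step by step:
Start: pos=(0,0), heading=0, pen down
BK 6: (0,0) -> (-6,0) [heading=0, draw]
RT 90: heading 0 -> 270
FD 10: (-6,0) -> (-6,-10) [heading=270, draw]
RT 45: heading 270 -> 225
LT 45: heading 225 -> 270
FD 15: (-6,-10) -> (-6,-25) [heading=270, draw]
Final: pos=(-6,-25), heading=270, 3 segment(s) drawn
Waypoints (4 total):
(0, 0)
(-6, 0)
(-6, -10)
(-6, -25)

Answer: (0, 0)
(-6, 0)
(-6, -10)
(-6, -25)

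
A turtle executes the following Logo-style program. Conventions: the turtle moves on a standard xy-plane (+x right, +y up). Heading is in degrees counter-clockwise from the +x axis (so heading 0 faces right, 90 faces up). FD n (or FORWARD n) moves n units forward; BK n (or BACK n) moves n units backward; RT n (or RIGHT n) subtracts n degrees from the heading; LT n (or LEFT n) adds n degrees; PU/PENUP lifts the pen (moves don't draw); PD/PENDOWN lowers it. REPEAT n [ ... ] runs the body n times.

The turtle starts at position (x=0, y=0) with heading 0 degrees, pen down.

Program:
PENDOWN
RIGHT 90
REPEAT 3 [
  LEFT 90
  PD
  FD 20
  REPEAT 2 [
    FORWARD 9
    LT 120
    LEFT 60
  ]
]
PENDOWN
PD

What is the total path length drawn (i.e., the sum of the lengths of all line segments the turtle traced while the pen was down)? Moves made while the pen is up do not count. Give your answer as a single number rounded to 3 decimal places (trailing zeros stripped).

Answer: 114

Derivation:
Executing turtle program step by step:
Start: pos=(0,0), heading=0, pen down
PD: pen down
RT 90: heading 0 -> 270
REPEAT 3 [
  -- iteration 1/3 --
  LT 90: heading 270 -> 0
  PD: pen down
  FD 20: (0,0) -> (20,0) [heading=0, draw]
  REPEAT 2 [
    -- iteration 1/2 --
    FD 9: (20,0) -> (29,0) [heading=0, draw]
    LT 120: heading 0 -> 120
    LT 60: heading 120 -> 180
    -- iteration 2/2 --
    FD 9: (29,0) -> (20,0) [heading=180, draw]
    LT 120: heading 180 -> 300
    LT 60: heading 300 -> 0
  ]
  -- iteration 2/3 --
  LT 90: heading 0 -> 90
  PD: pen down
  FD 20: (20,0) -> (20,20) [heading=90, draw]
  REPEAT 2 [
    -- iteration 1/2 --
    FD 9: (20,20) -> (20,29) [heading=90, draw]
    LT 120: heading 90 -> 210
    LT 60: heading 210 -> 270
    -- iteration 2/2 --
    FD 9: (20,29) -> (20,20) [heading=270, draw]
    LT 120: heading 270 -> 30
    LT 60: heading 30 -> 90
  ]
  -- iteration 3/3 --
  LT 90: heading 90 -> 180
  PD: pen down
  FD 20: (20,20) -> (0,20) [heading=180, draw]
  REPEAT 2 [
    -- iteration 1/2 --
    FD 9: (0,20) -> (-9,20) [heading=180, draw]
    LT 120: heading 180 -> 300
    LT 60: heading 300 -> 0
    -- iteration 2/2 --
    FD 9: (-9,20) -> (0,20) [heading=0, draw]
    LT 120: heading 0 -> 120
    LT 60: heading 120 -> 180
  ]
]
PD: pen down
PD: pen down
Final: pos=(0,20), heading=180, 9 segment(s) drawn

Segment lengths:
  seg 1: (0,0) -> (20,0), length = 20
  seg 2: (20,0) -> (29,0), length = 9
  seg 3: (29,0) -> (20,0), length = 9
  seg 4: (20,0) -> (20,20), length = 20
  seg 5: (20,20) -> (20,29), length = 9
  seg 6: (20,29) -> (20,20), length = 9
  seg 7: (20,20) -> (0,20), length = 20
  seg 8: (0,20) -> (-9,20), length = 9
  seg 9: (-9,20) -> (0,20), length = 9
Total = 114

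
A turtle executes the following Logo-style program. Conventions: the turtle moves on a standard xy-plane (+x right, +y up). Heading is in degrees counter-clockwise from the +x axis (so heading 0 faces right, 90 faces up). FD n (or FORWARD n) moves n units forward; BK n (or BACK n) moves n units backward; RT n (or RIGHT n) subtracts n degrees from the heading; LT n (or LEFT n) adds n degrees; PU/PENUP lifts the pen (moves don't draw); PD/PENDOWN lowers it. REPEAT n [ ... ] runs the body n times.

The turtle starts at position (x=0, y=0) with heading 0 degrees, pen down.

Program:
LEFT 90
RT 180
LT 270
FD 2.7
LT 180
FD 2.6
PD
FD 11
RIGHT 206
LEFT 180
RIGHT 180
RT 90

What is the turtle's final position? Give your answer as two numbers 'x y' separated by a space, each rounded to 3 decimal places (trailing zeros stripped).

Executing turtle program step by step:
Start: pos=(0,0), heading=0, pen down
LT 90: heading 0 -> 90
RT 180: heading 90 -> 270
LT 270: heading 270 -> 180
FD 2.7: (0,0) -> (-2.7,0) [heading=180, draw]
LT 180: heading 180 -> 0
FD 2.6: (-2.7,0) -> (-0.1,0) [heading=0, draw]
PD: pen down
FD 11: (-0.1,0) -> (10.9,0) [heading=0, draw]
RT 206: heading 0 -> 154
LT 180: heading 154 -> 334
RT 180: heading 334 -> 154
RT 90: heading 154 -> 64
Final: pos=(10.9,0), heading=64, 3 segment(s) drawn

Answer: 10.9 0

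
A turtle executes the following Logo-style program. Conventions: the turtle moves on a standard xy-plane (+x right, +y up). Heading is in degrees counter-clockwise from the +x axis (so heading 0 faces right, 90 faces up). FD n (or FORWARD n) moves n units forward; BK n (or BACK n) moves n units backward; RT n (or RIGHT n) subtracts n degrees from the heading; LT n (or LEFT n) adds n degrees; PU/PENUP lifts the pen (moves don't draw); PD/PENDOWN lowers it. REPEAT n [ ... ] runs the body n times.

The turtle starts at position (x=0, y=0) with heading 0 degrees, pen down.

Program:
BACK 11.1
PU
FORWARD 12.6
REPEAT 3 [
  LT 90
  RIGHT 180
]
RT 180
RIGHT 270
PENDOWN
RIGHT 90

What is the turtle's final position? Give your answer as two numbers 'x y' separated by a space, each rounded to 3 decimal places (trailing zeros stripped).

Executing turtle program step by step:
Start: pos=(0,0), heading=0, pen down
BK 11.1: (0,0) -> (-11.1,0) [heading=0, draw]
PU: pen up
FD 12.6: (-11.1,0) -> (1.5,0) [heading=0, move]
REPEAT 3 [
  -- iteration 1/3 --
  LT 90: heading 0 -> 90
  RT 180: heading 90 -> 270
  -- iteration 2/3 --
  LT 90: heading 270 -> 0
  RT 180: heading 0 -> 180
  -- iteration 3/3 --
  LT 90: heading 180 -> 270
  RT 180: heading 270 -> 90
]
RT 180: heading 90 -> 270
RT 270: heading 270 -> 0
PD: pen down
RT 90: heading 0 -> 270
Final: pos=(1.5,0), heading=270, 1 segment(s) drawn

Answer: 1.5 0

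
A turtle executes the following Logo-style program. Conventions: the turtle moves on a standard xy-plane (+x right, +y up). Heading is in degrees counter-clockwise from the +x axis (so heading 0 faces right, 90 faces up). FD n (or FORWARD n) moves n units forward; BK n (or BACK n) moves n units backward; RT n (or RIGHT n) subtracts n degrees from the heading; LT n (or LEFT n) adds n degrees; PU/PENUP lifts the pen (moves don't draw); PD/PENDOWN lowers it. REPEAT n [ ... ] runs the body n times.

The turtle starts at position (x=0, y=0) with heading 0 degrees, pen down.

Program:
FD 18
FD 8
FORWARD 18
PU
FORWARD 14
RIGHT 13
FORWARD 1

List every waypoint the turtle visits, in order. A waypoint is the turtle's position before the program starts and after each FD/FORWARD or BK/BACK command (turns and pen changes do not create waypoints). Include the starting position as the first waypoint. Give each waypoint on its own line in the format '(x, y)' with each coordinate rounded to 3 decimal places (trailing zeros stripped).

Executing turtle program step by step:
Start: pos=(0,0), heading=0, pen down
FD 18: (0,0) -> (18,0) [heading=0, draw]
FD 8: (18,0) -> (26,0) [heading=0, draw]
FD 18: (26,0) -> (44,0) [heading=0, draw]
PU: pen up
FD 14: (44,0) -> (58,0) [heading=0, move]
RT 13: heading 0 -> 347
FD 1: (58,0) -> (58.974,-0.225) [heading=347, move]
Final: pos=(58.974,-0.225), heading=347, 3 segment(s) drawn
Waypoints (6 total):
(0, 0)
(18, 0)
(26, 0)
(44, 0)
(58, 0)
(58.974, -0.225)

Answer: (0, 0)
(18, 0)
(26, 0)
(44, 0)
(58, 0)
(58.974, -0.225)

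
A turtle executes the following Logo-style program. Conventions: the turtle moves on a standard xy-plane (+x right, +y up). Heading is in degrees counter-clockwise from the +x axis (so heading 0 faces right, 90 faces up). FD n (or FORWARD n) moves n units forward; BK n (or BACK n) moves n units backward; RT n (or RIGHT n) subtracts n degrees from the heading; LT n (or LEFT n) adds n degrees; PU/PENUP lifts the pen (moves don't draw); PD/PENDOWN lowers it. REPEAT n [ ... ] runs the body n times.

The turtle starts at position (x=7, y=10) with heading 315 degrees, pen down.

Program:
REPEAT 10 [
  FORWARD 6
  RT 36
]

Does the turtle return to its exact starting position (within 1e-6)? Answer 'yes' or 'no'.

Executing turtle program step by step:
Start: pos=(7,10), heading=315, pen down
REPEAT 10 [
  -- iteration 1/10 --
  FD 6: (7,10) -> (11.243,5.757) [heading=315, draw]
  RT 36: heading 315 -> 279
  -- iteration 2/10 --
  FD 6: (11.243,5.757) -> (12.181,-0.169) [heading=279, draw]
  RT 36: heading 279 -> 243
  -- iteration 3/10 --
  FD 6: (12.181,-0.169) -> (9.457,-5.515) [heading=243, draw]
  RT 36: heading 243 -> 207
  -- iteration 4/10 --
  FD 6: (9.457,-5.515) -> (4.111,-8.239) [heading=207, draw]
  RT 36: heading 207 -> 171
  -- iteration 5/10 --
  FD 6: (4.111,-8.239) -> (-1.815,-7.3) [heading=171, draw]
  RT 36: heading 171 -> 135
  -- iteration 6/10 --
  FD 6: (-1.815,-7.3) -> (-6.058,-3.058) [heading=135, draw]
  RT 36: heading 135 -> 99
  -- iteration 7/10 --
  FD 6: (-6.058,-3.058) -> (-6.996,2.869) [heading=99, draw]
  RT 36: heading 99 -> 63
  -- iteration 8/10 --
  FD 6: (-6.996,2.869) -> (-4.272,8.215) [heading=63, draw]
  RT 36: heading 63 -> 27
  -- iteration 9/10 --
  FD 6: (-4.272,8.215) -> (1.074,10.939) [heading=27, draw]
  RT 36: heading 27 -> 351
  -- iteration 10/10 --
  FD 6: (1.074,10.939) -> (7,10) [heading=351, draw]
  RT 36: heading 351 -> 315
]
Final: pos=(7,10), heading=315, 10 segment(s) drawn

Start position: (7, 10)
Final position: (7, 10)
Distance = 0; < 1e-6 -> CLOSED

Answer: yes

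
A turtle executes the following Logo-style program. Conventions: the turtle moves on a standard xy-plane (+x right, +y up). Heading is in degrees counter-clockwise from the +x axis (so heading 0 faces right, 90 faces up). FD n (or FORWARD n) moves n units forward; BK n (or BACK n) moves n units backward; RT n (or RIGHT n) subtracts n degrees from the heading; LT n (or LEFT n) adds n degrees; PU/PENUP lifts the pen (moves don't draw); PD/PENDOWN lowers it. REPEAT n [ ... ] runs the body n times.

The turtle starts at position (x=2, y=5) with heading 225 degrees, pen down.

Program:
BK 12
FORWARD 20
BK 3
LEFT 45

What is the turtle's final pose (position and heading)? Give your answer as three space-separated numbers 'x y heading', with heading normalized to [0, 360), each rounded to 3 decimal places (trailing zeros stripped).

Answer: -1.536 1.464 270

Derivation:
Executing turtle program step by step:
Start: pos=(2,5), heading=225, pen down
BK 12: (2,5) -> (10.485,13.485) [heading=225, draw]
FD 20: (10.485,13.485) -> (-3.657,-0.657) [heading=225, draw]
BK 3: (-3.657,-0.657) -> (-1.536,1.464) [heading=225, draw]
LT 45: heading 225 -> 270
Final: pos=(-1.536,1.464), heading=270, 3 segment(s) drawn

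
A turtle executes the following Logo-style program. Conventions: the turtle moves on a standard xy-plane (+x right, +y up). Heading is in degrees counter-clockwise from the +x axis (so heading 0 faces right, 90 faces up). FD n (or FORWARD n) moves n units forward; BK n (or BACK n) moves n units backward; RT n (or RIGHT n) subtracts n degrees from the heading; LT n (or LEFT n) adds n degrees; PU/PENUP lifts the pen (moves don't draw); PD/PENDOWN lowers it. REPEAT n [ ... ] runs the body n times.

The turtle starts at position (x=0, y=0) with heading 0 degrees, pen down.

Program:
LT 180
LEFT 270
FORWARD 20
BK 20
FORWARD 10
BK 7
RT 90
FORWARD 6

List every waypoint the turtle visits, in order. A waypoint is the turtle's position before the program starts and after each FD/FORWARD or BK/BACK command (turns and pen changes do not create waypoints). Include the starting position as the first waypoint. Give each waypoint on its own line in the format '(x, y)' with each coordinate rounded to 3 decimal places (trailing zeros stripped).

Executing turtle program step by step:
Start: pos=(0,0), heading=0, pen down
LT 180: heading 0 -> 180
LT 270: heading 180 -> 90
FD 20: (0,0) -> (0,20) [heading=90, draw]
BK 20: (0,20) -> (0,0) [heading=90, draw]
FD 10: (0,0) -> (0,10) [heading=90, draw]
BK 7: (0,10) -> (0,3) [heading=90, draw]
RT 90: heading 90 -> 0
FD 6: (0,3) -> (6,3) [heading=0, draw]
Final: pos=(6,3), heading=0, 5 segment(s) drawn
Waypoints (6 total):
(0, 0)
(0, 20)
(0, 0)
(0, 10)
(0, 3)
(6, 3)

Answer: (0, 0)
(0, 20)
(0, 0)
(0, 10)
(0, 3)
(6, 3)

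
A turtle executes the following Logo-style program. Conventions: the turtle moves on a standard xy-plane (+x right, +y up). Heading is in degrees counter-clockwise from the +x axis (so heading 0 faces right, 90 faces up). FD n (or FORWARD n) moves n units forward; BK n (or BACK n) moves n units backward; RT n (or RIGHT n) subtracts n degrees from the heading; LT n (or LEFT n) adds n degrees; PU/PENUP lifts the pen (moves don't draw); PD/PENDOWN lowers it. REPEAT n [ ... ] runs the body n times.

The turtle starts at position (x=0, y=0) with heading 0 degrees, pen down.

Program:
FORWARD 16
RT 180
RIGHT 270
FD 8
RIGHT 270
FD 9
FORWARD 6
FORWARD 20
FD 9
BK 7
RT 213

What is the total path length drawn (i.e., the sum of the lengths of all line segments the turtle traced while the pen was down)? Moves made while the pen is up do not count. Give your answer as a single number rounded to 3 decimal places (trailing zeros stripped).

Answer: 75

Derivation:
Executing turtle program step by step:
Start: pos=(0,0), heading=0, pen down
FD 16: (0,0) -> (16,0) [heading=0, draw]
RT 180: heading 0 -> 180
RT 270: heading 180 -> 270
FD 8: (16,0) -> (16,-8) [heading=270, draw]
RT 270: heading 270 -> 0
FD 9: (16,-8) -> (25,-8) [heading=0, draw]
FD 6: (25,-8) -> (31,-8) [heading=0, draw]
FD 20: (31,-8) -> (51,-8) [heading=0, draw]
FD 9: (51,-8) -> (60,-8) [heading=0, draw]
BK 7: (60,-8) -> (53,-8) [heading=0, draw]
RT 213: heading 0 -> 147
Final: pos=(53,-8), heading=147, 7 segment(s) drawn

Segment lengths:
  seg 1: (0,0) -> (16,0), length = 16
  seg 2: (16,0) -> (16,-8), length = 8
  seg 3: (16,-8) -> (25,-8), length = 9
  seg 4: (25,-8) -> (31,-8), length = 6
  seg 5: (31,-8) -> (51,-8), length = 20
  seg 6: (51,-8) -> (60,-8), length = 9
  seg 7: (60,-8) -> (53,-8), length = 7
Total = 75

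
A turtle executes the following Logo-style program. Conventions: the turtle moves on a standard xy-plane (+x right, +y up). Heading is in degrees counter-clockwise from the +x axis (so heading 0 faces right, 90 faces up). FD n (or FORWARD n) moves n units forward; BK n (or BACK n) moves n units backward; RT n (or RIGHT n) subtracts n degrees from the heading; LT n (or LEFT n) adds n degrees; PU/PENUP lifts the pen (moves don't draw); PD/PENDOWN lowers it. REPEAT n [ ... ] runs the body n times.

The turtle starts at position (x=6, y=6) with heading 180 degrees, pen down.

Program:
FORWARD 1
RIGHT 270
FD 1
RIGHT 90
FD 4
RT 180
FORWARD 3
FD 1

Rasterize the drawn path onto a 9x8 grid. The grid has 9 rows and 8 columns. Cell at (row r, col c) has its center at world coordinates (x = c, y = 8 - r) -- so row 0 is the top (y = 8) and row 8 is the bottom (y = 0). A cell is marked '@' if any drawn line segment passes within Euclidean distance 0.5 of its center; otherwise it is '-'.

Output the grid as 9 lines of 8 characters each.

Segment 0: (6,6) -> (5,6)
Segment 1: (5,6) -> (5,5)
Segment 2: (5,5) -> (1,5)
Segment 3: (1,5) -> (4,5)
Segment 4: (4,5) -> (5,5)

Answer: --------
--------
-----@@-
-@@@@@--
--------
--------
--------
--------
--------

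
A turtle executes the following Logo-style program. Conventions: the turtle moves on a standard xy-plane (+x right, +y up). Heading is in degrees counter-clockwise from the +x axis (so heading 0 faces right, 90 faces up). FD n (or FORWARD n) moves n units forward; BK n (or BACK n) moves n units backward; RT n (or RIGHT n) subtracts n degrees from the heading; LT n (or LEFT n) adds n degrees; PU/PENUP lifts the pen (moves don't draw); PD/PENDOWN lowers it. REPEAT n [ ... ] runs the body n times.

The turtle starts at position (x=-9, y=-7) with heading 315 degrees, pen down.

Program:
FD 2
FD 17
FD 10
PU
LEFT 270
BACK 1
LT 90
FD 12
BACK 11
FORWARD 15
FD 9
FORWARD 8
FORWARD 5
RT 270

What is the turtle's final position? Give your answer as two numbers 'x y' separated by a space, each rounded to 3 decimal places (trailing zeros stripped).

Executing turtle program step by step:
Start: pos=(-9,-7), heading=315, pen down
FD 2: (-9,-7) -> (-7.586,-8.414) [heading=315, draw]
FD 17: (-7.586,-8.414) -> (4.435,-20.435) [heading=315, draw]
FD 10: (4.435,-20.435) -> (11.506,-27.506) [heading=315, draw]
PU: pen up
LT 270: heading 315 -> 225
BK 1: (11.506,-27.506) -> (12.213,-26.799) [heading=225, move]
LT 90: heading 225 -> 315
FD 12: (12.213,-26.799) -> (20.698,-35.284) [heading=315, move]
BK 11: (20.698,-35.284) -> (12.92,-27.506) [heading=315, move]
FD 15: (12.92,-27.506) -> (23.527,-38.113) [heading=315, move]
FD 9: (23.527,-38.113) -> (29.891,-44.477) [heading=315, move]
FD 8: (29.891,-44.477) -> (35.548,-50.134) [heading=315, move]
FD 5: (35.548,-50.134) -> (39.083,-53.669) [heading=315, move]
RT 270: heading 315 -> 45
Final: pos=(39.083,-53.669), heading=45, 3 segment(s) drawn

Answer: 39.083 -53.669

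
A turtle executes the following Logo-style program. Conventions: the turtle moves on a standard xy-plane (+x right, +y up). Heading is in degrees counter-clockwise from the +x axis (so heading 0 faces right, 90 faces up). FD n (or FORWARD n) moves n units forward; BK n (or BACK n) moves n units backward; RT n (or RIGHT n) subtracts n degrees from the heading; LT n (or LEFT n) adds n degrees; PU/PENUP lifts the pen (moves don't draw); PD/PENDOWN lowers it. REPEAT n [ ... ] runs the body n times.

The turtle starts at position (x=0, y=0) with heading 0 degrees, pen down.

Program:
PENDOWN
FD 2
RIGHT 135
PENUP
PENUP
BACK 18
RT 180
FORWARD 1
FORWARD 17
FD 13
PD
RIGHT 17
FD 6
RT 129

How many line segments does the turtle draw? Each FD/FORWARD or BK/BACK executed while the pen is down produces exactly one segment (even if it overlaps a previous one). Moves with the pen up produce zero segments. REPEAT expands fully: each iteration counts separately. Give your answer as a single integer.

Executing turtle program step by step:
Start: pos=(0,0), heading=0, pen down
PD: pen down
FD 2: (0,0) -> (2,0) [heading=0, draw]
RT 135: heading 0 -> 225
PU: pen up
PU: pen up
BK 18: (2,0) -> (14.728,12.728) [heading=225, move]
RT 180: heading 225 -> 45
FD 1: (14.728,12.728) -> (15.435,13.435) [heading=45, move]
FD 17: (15.435,13.435) -> (27.456,25.456) [heading=45, move]
FD 13: (27.456,25.456) -> (36.648,34.648) [heading=45, move]
PD: pen down
RT 17: heading 45 -> 28
FD 6: (36.648,34.648) -> (41.946,37.465) [heading=28, draw]
RT 129: heading 28 -> 259
Final: pos=(41.946,37.465), heading=259, 2 segment(s) drawn
Segments drawn: 2

Answer: 2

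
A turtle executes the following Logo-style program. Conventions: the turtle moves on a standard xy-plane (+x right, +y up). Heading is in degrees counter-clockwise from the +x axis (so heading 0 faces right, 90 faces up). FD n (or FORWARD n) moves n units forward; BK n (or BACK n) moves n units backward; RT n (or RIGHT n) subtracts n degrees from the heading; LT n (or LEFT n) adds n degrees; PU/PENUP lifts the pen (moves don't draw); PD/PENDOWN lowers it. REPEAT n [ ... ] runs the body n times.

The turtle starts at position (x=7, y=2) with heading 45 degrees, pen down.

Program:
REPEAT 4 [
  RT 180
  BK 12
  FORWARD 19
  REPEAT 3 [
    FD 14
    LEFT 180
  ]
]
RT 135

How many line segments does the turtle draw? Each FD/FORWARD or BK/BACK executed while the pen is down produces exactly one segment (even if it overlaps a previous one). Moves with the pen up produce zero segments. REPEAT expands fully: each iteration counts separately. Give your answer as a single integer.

Answer: 20

Derivation:
Executing turtle program step by step:
Start: pos=(7,2), heading=45, pen down
REPEAT 4 [
  -- iteration 1/4 --
  RT 180: heading 45 -> 225
  BK 12: (7,2) -> (15.485,10.485) [heading=225, draw]
  FD 19: (15.485,10.485) -> (2.05,-2.95) [heading=225, draw]
  REPEAT 3 [
    -- iteration 1/3 --
    FD 14: (2.05,-2.95) -> (-7.849,-12.849) [heading=225, draw]
    LT 180: heading 225 -> 45
    -- iteration 2/3 --
    FD 14: (-7.849,-12.849) -> (2.05,-2.95) [heading=45, draw]
    LT 180: heading 45 -> 225
    -- iteration 3/3 --
    FD 14: (2.05,-2.95) -> (-7.849,-12.849) [heading=225, draw]
    LT 180: heading 225 -> 45
  ]
  -- iteration 2/4 --
  RT 180: heading 45 -> 225
  BK 12: (-7.849,-12.849) -> (0.636,-4.364) [heading=225, draw]
  FD 19: (0.636,-4.364) -> (-12.799,-17.799) [heading=225, draw]
  REPEAT 3 [
    -- iteration 1/3 --
    FD 14: (-12.799,-17.799) -> (-22.698,-27.698) [heading=225, draw]
    LT 180: heading 225 -> 45
    -- iteration 2/3 --
    FD 14: (-22.698,-27.698) -> (-12.799,-17.799) [heading=45, draw]
    LT 180: heading 45 -> 225
    -- iteration 3/3 --
    FD 14: (-12.799,-17.799) -> (-22.698,-27.698) [heading=225, draw]
    LT 180: heading 225 -> 45
  ]
  -- iteration 3/4 --
  RT 180: heading 45 -> 225
  BK 12: (-22.698,-27.698) -> (-14.213,-19.213) [heading=225, draw]
  FD 19: (-14.213,-19.213) -> (-27.648,-32.648) [heading=225, draw]
  REPEAT 3 [
    -- iteration 1/3 --
    FD 14: (-27.648,-32.648) -> (-37.548,-42.548) [heading=225, draw]
    LT 180: heading 225 -> 45
    -- iteration 2/3 --
    FD 14: (-37.548,-42.548) -> (-27.648,-32.648) [heading=45, draw]
    LT 180: heading 45 -> 225
    -- iteration 3/3 --
    FD 14: (-27.648,-32.648) -> (-37.548,-42.548) [heading=225, draw]
    LT 180: heading 225 -> 45
  ]
  -- iteration 4/4 --
  RT 180: heading 45 -> 225
  BK 12: (-37.548,-42.548) -> (-29.062,-34.062) [heading=225, draw]
  FD 19: (-29.062,-34.062) -> (-42.497,-47.497) [heading=225, draw]
  REPEAT 3 [
    -- iteration 1/3 --
    FD 14: (-42.497,-47.497) -> (-52.397,-57.397) [heading=225, draw]
    LT 180: heading 225 -> 45
    -- iteration 2/3 --
    FD 14: (-52.397,-57.397) -> (-42.497,-47.497) [heading=45, draw]
    LT 180: heading 45 -> 225
    -- iteration 3/3 --
    FD 14: (-42.497,-47.497) -> (-52.397,-57.397) [heading=225, draw]
    LT 180: heading 225 -> 45
  ]
]
RT 135: heading 45 -> 270
Final: pos=(-52.397,-57.397), heading=270, 20 segment(s) drawn
Segments drawn: 20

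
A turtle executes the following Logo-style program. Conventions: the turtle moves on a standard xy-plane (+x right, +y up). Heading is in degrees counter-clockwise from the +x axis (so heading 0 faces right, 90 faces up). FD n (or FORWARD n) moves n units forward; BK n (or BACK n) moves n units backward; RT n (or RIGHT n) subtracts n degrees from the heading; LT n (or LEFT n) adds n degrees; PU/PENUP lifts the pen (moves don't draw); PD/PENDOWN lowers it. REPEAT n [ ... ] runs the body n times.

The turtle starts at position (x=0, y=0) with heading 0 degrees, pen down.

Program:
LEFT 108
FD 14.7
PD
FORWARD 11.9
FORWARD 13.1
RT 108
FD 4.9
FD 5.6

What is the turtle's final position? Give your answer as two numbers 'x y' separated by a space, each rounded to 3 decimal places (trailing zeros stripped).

Executing turtle program step by step:
Start: pos=(0,0), heading=0, pen down
LT 108: heading 0 -> 108
FD 14.7: (0,0) -> (-4.543,13.981) [heading=108, draw]
PD: pen down
FD 11.9: (-4.543,13.981) -> (-8.22,25.298) [heading=108, draw]
FD 13.1: (-8.22,25.298) -> (-12.268,37.757) [heading=108, draw]
RT 108: heading 108 -> 0
FD 4.9: (-12.268,37.757) -> (-7.368,37.757) [heading=0, draw]
FD 5.6: (-7.368,37.757) -> (-1.768,37.757) [heading=0, draw]
Final: pos=(-1.768,37.757), heading=0, 5 segment(s) drawn

Answer: -1.768 37.757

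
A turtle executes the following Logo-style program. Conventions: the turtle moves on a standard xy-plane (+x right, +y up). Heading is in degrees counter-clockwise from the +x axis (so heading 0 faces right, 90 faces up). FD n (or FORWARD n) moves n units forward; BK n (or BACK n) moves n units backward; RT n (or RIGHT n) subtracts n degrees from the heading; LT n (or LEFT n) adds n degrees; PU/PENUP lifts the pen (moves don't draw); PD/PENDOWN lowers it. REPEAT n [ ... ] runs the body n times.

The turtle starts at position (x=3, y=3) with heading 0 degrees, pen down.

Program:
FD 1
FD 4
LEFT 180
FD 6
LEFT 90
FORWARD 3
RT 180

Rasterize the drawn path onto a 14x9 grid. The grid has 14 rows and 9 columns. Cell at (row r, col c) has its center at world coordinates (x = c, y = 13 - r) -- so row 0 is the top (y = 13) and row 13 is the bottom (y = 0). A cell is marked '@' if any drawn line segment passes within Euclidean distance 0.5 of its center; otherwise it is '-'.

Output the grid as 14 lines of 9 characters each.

Segment 0: (3,3) -> (4,3)
Segment 1: (4,3) -> (8,3)
Segment 2: (8,3) -> (2,3)
Segment 3: (2,3) -> (2,0)

Answer: ---------
---------
---------
---------
---------
---------
---------
---------
---------
---------
--@@@@@@@
--@------
--@------
--@------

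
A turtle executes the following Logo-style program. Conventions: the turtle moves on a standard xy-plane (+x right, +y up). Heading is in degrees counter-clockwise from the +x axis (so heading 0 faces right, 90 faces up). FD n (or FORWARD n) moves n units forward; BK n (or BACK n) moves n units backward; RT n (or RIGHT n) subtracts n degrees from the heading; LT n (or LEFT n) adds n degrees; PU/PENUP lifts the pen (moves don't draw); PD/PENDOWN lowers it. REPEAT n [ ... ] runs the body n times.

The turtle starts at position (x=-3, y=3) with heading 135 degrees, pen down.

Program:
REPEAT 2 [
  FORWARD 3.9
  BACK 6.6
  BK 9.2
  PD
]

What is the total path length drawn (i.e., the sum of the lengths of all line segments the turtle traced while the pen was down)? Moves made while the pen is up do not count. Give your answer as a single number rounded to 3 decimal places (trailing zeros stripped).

Executing turtle program step by step:
Start: pos=(-3,3), heading=135, pen down
REPEAT 2 [
  -- iteration 1/2 --
  FD 3.9: (-3,3) -> (-5.758,5.758) [heading=135, draw]
  BK 6.6: (-5.758,5.758) -> (-1.091,1.091) [heading=135, draw]
  BK 9.2: (-1.091,1.091) -> (5.415,-5.415) [heading=135, draw]
  PD: pen down
  -- iteration 2/2 --
  FD 3.9: (5.415,-5.415) -> (2.657,-2.657) [heading=135, draw]
  BK 6.6: (2.657,-2.657) -> (7.324,-7.324) [heading=135, draw]
  BK 9.2: (7.324,-7.324) -> (13.829,-13.829) [heading=135, draw]
  PD: pen down
]
Final: pos=(13.829,-13.829), heading=135, 6 segment(s) drawn

Segment lengths:
  seg 1: (-3,3) -> (-5.758,5.758), length = 3.9
  seg 2: (-5.758,5.758) -> (-1.091,1.091), length = 6.6
  seg 3: (-1.091,1.091) -> (5.415,-5.415), length = 9.2
  seg 4: (5.415,-5.415) -> (2.657,-2.657), length = 3.9
  seg 5: (2.657,-2.657) -> (7.324,-7.324), length = 6.6
  seg 6: (7.324,-7.324) -> (13.829,-13.829), length = 9.2
Total = 39.4

Answer: 39.4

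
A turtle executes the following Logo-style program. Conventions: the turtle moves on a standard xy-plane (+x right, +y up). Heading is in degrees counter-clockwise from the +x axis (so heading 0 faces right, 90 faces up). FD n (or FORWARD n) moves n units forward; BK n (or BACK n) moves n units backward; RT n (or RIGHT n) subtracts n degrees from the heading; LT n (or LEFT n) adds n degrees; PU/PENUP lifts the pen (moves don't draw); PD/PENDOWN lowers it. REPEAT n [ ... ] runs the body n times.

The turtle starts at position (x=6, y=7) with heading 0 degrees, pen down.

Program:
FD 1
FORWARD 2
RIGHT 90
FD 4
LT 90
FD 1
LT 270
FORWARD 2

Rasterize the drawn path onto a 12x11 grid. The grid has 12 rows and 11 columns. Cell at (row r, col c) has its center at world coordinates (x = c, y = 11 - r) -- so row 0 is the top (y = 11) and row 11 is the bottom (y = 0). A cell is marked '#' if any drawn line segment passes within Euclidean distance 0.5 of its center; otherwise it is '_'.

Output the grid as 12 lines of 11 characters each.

Segment 0: (6,7) -> (7,7)
Segment 1: (7,7) -> (9,7)
Segment 2: (9,7) -> (9,3)
Segment 3: (9,3) -> (10,3)
Segment 4: (10,3) -> (10,1)

Answer: ___________
___________
___________
___________
______####_
_________#_
_________#_
_________#_
_________##
__________#
__________#
___________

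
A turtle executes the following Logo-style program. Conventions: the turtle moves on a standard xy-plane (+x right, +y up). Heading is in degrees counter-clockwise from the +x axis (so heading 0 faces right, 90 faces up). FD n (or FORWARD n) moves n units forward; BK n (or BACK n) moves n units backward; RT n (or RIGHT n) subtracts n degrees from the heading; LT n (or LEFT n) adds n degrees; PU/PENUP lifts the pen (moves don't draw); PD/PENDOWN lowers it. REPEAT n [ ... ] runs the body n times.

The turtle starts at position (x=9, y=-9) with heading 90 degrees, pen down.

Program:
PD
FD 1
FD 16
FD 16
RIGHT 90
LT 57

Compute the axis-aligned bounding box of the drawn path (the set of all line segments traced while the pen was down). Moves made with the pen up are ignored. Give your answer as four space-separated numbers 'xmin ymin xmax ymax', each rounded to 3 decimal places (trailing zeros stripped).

Executing turtle program step by step:
Start: pos=(9,-9), heading=90, pen down
PD: pen down
FD 1: (9,-9) -> (9,-8) [heading=90, draw]
FD 16: (9,-8) -> (9,8) [heading=90, draw]
FD 16: (9,8) -> (9,24) [heading=90, draw]
RT 90: heading 90 -> 0
LT 57: heading 0 -> 57
Final: pos=(9,24), heading=57, 3 segment(s) drawn

Segment endpoints: x in {9, 9, 9}, y in {-9, -8, 8, 24}
xmin=9, ymin=-9, xmax=9, ymax=24

Answer: 9 -9 9 24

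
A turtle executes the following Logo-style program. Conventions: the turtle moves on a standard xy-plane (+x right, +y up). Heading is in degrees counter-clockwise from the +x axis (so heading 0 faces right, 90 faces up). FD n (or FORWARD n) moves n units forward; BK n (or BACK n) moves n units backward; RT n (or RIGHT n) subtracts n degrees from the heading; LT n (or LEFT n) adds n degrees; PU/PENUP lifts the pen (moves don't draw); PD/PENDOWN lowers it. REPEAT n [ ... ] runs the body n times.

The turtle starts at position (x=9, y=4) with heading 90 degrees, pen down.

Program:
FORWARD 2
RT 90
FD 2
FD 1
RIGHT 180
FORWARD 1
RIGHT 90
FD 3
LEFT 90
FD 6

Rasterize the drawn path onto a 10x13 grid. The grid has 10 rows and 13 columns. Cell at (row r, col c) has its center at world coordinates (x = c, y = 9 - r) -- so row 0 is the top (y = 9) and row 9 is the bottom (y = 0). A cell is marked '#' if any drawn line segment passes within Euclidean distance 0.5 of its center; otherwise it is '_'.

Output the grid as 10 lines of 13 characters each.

Segment 0: (9,4) -> (9,6)
Segment 1: (9,6) -> (11,6)
Segment 2: (11,6) -> (12,6)
Segment 3: (12,6) -> (11,6)
Segment 4: (11,6) -> (11,9)
Segment 5: (11,9) -> (5,9)

Answer: _____#######_
___________#_
___________#_
_________####
_________#___
_________#___
_____________
_____________
_____________
_____________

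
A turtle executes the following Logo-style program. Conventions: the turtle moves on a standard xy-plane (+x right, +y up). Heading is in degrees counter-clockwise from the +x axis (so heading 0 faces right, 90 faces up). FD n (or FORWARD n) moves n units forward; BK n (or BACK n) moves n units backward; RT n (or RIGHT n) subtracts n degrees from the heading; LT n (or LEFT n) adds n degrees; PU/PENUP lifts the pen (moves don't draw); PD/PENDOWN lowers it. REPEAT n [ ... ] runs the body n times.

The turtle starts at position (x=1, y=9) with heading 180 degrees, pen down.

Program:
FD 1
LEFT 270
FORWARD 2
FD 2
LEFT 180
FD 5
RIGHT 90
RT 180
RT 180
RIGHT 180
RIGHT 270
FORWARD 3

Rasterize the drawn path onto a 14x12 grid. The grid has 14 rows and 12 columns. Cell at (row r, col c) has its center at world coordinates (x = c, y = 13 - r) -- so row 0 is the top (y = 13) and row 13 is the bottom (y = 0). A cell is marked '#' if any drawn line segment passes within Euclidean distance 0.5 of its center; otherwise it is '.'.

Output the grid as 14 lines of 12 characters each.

Segment 0: (1,9) -> (0,9)
Segment 1: (0,9) -> (0,11)
Segment 2: (0,11) -> (0,13)
Segment 3: (0,13) -> (-0,8)
Segment 4: (-0,8) -> (-0,11)

Answer: #...........
#...........
#...........
#...........
##..........
#...........
............
............
............
............
............
............
............
............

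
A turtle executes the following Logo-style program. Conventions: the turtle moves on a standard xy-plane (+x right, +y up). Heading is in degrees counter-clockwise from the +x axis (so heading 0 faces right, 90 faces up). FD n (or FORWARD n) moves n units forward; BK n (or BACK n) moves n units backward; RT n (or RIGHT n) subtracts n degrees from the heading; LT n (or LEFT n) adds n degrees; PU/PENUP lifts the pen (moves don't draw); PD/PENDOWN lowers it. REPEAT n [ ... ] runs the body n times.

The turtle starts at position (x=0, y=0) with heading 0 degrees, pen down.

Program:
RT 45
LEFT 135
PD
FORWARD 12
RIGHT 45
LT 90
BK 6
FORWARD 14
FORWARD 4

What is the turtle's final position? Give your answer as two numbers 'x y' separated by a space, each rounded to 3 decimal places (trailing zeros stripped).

Answer: -8.485 20.485

Derivation:
Executing turtle program step by step:
Start: pos=(0,0), heading=0, pen down
RT 45: heading 0 -> 315
LT 135: heading 315 -> 90
PD: pen down
FD 12: (0,0) -> (0,12) [heading=90, draw]
RT 45: heading 90 -> 45
LT 90: heading 45 -> 135
BK 6: (0,12) -> (4.243,7.757) [heading=135, draw]
FD 14: (4.243,7.757) -> (-5.657,17.657) [heading=135, draw]
FD 4: (-5.657,17.657) -> (-8.485,20.485) [heading=135, draw]
Final: pos=(-8.485,20.485), heading=135, 4 segment(s) drawn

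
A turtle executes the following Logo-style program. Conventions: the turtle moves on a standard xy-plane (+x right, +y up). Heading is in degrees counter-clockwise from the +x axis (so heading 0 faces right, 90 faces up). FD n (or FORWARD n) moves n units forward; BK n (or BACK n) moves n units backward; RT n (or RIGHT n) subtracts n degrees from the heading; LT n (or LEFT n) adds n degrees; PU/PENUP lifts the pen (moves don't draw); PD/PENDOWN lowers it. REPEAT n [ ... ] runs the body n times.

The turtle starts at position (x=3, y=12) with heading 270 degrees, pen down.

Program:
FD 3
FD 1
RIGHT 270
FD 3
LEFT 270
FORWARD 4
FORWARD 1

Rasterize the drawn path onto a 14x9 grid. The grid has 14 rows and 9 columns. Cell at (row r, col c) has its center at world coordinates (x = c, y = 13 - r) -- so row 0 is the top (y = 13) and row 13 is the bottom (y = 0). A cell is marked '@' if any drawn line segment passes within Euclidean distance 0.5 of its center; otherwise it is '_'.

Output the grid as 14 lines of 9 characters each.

Answer: _________
___@_____
___@_____
___@_____
___@_____
___@@@@__
______@__
______@__
______@__
______@__
______@__
_________
_________
_________

Derivation:
Segment 0: (3,12) -> (3,9)
Segment 1: (3,9) -> (3,8)
Segment 2: (3,8) -> (6,8)
Segment 3: (6,8) -> (6,4)
Segment 4: (6,4) -> (6,3)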